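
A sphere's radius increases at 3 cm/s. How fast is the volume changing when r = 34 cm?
13872π cm³/s

V = (4/3)πr³
dV/dt = dV/dr · dr/dt = 4πr² · 3
At r = 34: dV/dt = 13872π cm³/s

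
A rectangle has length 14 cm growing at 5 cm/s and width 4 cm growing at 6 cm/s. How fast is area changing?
104 cm²/s

A = lw
dA/dt = w·dl/dt + l·dw/dt = 4·5 + 14·6 = 104 cm²/s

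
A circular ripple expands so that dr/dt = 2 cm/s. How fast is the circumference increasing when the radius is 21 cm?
4π cm/s

C = 2πr
dC/dt = 2π · dr/dt = 2π · 2 = 4π cm/s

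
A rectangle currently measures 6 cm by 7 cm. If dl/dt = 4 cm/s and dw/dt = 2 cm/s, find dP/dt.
12 cm/s

P = 2(l + w)
dP/dt = 2(dl/dt + dw/dt) = 2(4 + 2) = 12 cm/s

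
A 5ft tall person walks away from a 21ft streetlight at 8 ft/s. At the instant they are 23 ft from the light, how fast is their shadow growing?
5/2 ft/s

By similar triangles: 21/(x+s) = 5/s
Solving: s = 5x/16
ds/dt = 5/16 · dx/dt = 5/16 · 8 = 5/2 ft/s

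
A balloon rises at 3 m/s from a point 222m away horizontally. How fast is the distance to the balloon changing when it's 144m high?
72√1945/1945 ≈ 1.633 m/s

z² = 222² + y²
z = √(222² + 144²) = 6√1945
dz/dt = y/z · dy/dt = 144/(6√1945) · 3 = 72√1945/1945 ≈ 1.633 m/s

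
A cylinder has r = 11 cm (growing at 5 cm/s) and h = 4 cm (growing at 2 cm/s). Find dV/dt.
682π cm³/s

V = πr²h
dV/dt = 2πrh·dr/dt + πr²·dh/dt
= 2π(11)(4)(5) + π(11)²(2)
= 682π cm³/s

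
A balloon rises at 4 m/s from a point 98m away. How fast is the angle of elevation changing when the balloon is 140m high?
0.013423 rad/s

tan(θ) = y/98
sec²(θ) · dθ/dt = (1/98) · dy/dt
dθ/dt = cos²(θ)/98 · 4 = 98/(98² + 140²) · 4
dθ/dt = 0.013423 rad/s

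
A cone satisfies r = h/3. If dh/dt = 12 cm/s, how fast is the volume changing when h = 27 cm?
972π cm³/s

V = (1/3)π(h/3)²h = πh³/27
dV/dt = πh²/9 · 12
At h = 27: dV/dt = 972π cm³/s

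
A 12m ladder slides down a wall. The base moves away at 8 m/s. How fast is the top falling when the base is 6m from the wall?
8√3/3 ≈ 4.619 m/s

x² + y² = 12²
2x·dx/dt + 2y·dy/dt = 0
dy/dt = -x/y · dx/dt = -6/(6√3) · 8 = -8√3/3 m/s
The top is descending at 8√3/3 ≈ 4.619 m/s.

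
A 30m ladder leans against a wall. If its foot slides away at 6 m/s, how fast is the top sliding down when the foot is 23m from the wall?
138√371/371 ≈ 7.165 m/s

x² + y² = 30²
2x·dx/dt + 2y·dy/dt = 0
dy/dt = -x/y · dx/dt = -23/√371 · 6 = -138√371/371 m/s
The top is descending at 138√371/371 ≈ 7.165 m/s.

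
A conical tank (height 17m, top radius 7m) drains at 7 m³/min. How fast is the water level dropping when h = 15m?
289/(1575π) ≈ 0.05841 m/min

r/h = 7/17, so r = (7/17)h
V = (1/3)πr²h = (1/3)π((7/17)h)²h = (49/867)πh³
dV/dh = (49/289)πh²
dh/dt = (dV/dt)/(dV/dh) = -7/((49/289)π·15²) = -289/(1575π) m/min
The level is dropping at 289/(1575π) ≈ 0.05841 m/min.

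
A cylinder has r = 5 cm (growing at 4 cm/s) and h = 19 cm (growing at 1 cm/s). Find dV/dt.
785π cm³/s

V = πr²h
dV/dt = 2πrh·dr/dt + πr²·dh/dt
= 2π(5)(19)(4) + π(5)²(1)
= 785π cm³/s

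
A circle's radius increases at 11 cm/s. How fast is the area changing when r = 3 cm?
66π cm²/s

A = πr²
dA/dt = 2πr · dr/dt = 2π(3)(11) = 66π cm²/s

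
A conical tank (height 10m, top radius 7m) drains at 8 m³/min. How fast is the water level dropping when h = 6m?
200/(441π) ≈ 0.1444 m/min

r/h = 7/10, so r = (7/10)h
V = (1/3)πr²h = (1/3)π((7/10)h)²h = (49/300)πh³
dV/dh = (49/100)πh²
dh/dt = (dV/dt)/(dV/dh) = -8/((49/100)π·6²) = -200/(441π) m/min
The level is dropping at 200/(441π) ≈ 0.1444 m/min.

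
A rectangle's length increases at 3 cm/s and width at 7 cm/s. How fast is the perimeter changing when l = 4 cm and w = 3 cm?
20 cm/s

P = 2(l + w)
dP/dt = 2(dl/dt + dw/dt) = 2(3 + 7) = 20 cm/s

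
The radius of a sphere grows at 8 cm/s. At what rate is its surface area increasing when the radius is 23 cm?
1472π cm²/s

S = 4πr²
dS/dt = dS/dr · dr/dt = 8πr · 8
At r = 23: dS/dt = 1472π cm²/s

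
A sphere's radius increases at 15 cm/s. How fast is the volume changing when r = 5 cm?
1500π cm³/s

V = (4/3)πr³
dV/dt = dV/dr · dr/dt = 4πr² · 15
At r = 5: dV/dt = 1500π cm³/s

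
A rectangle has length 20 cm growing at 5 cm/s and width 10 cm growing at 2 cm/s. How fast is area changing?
90 cm²/s

A = lw
dA/dt = w·dl/dt + l·dw/dt = 10·5 + 20·2 = 90 cm²/s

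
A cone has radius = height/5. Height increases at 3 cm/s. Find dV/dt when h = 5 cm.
3π cm³/s

V = (1/3)π(h/5)²h = πh³/75
dV/dt = πh²/25 · 3
At h = 5: dV/dt = 3π cm³/s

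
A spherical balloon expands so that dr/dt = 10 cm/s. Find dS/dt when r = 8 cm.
640π cm²/s

S = 4πr²
dS/dt = dS/dr · dr/dt = 8πr · 10
At r = 8: dS/dt = 640π cm²/s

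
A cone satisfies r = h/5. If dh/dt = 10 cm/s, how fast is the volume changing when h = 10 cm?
40π cm³/s

V = (1/3)π(h/5)²h = πh³/75
dV/dt = πh²/25 · 10
At h = 10: dV/dt = 40π cm³/s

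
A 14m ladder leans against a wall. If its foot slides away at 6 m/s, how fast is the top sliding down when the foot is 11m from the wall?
22√3/5 ≈ 7.621 m/s

x² + y² = 14²
2x·dx/dt + 2y·dy/dt = 0
dy/dt = -x/y · dx/dt = -11/(5√3) · 6 = -22√3/5 m/s
The top is descending at 22√3/5 ≈ 7.621 m/s.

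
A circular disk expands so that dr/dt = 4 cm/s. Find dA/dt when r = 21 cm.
168π cm²/s

A = πr²
dA/dt = 2πr · dr/dt = 2π(21)(4) = 168π cm²/s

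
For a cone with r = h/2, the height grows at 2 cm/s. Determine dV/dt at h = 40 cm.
800π cm³/s

V = (1/3)π(h/2)²h = πh³/12
dV/dt = πh²/4 · 2
At h = 40: dV/dt = 800π cm³/s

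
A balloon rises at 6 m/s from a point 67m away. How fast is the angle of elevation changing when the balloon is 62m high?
0.048242 rad/s

tan(θ) = y/67
sec²(θ) · dθ/dt = (1/67) · dy/dt
dθ/dt = cos²(θ)/67 · 6 = 67/(67² + 62²) · 6
dθ/dt = 0.048242 rad/s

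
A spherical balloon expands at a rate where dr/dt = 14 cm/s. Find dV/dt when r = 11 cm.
6776π cm³/s

V = (4/3)πr³
dV/dt = dV/dr · dr/dt = 4πr² · 14
At r = 11: dV/dt = 6776π cm³/s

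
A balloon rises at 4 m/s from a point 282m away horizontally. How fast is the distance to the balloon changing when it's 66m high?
22√2330/1165 ≈ 0.9115 m/s

z² = 282² + y²
z = √(282² + 66²) = 6√2330
dz/dt = y/z · dy/dt = 66/(6√2330) · 4 = 22√2330/1165 ≈ 0.9115 m/s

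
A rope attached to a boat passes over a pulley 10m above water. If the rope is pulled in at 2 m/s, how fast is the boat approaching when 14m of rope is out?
7√6/6 ≈ 2.858 m/s

rope² = x² + 10²
x = √(14² - 10²) = 4√6
dx/dt = (rope/x) · d(rope)/dt = (14/(4√6)) · (-2) = -7√6/6 m/s
The boat approaches at 7√6/6 ≈ 2.858 m/s.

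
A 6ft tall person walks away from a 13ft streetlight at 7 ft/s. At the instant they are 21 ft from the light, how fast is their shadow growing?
6 ft/s

By similar triangles: 13/(x+s) = 6/s
Solving: s = 6x/7
ds/dt = 6/7 · dx/dt = 6/7 · 7 = 6 ft/s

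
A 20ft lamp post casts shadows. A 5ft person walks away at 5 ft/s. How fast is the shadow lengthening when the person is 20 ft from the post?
5/3 ft/s

By similar triangles: 20/(x+s) = 5/s
Solving: s = 5x/15
ds/dt = 5/15 · dx/dt = 1/3 · 5 = 5/3 ft/s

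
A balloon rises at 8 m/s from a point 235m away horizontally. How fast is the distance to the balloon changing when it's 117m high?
468√68914/34457 ≈ 3.566 m/s

z² = 235² + y²
z = √(235² + 117²) = √68914
dz/dt = y/z · dy/dt = 117/√68914 · 8 = 468√68914/34457 ≈ 3.566 m/s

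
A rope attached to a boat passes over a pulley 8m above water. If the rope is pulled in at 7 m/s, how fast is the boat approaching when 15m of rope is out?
15√161/23 ≈ 8.275 m/s

rope² = x² + 8²
x = √(15² - 8²) = √161
dx/dt = (rope/x) · d(rope)/dt = (15/√161) · (-7) = -15√161/23 m/s
The boat approaches at 15√161/23 ≈ 8.275 m/s.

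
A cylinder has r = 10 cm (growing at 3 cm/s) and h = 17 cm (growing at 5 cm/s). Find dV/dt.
1520π cm³/s

V = πr²h
dV/dt = 2πrh·dr/dt + πr²·dh/dt
= 2π(10)(17)(3) + π(10)²(5)
= 1520π cm³/s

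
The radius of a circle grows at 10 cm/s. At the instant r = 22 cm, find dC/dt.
20π cm/s

C = 2πr
dC/dt = 2π · dr/dt = 2π · 10 = 20π cm/s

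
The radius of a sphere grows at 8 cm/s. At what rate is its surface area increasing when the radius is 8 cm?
512π cm²/s

S = 4πr²
dS/dt = dS/dr · dr/dt = 8πr · 8
At r = 8: dS/dt = 512π cm²/s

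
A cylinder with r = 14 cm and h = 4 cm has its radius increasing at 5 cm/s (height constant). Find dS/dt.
320π cm²/s

S = 2πrh + 2πr² (lateral + bases)
dS/dt = (2πh + 4πr)·dr/dt = (2π·4 + 4π·14)·5
= 320π cm²/s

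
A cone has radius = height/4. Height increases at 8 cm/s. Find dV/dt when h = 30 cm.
450π cm³/s

V = (1/3)π(h/4)²h = πh³/48
dV/dt = πh²/16 · 8
At h = 30: dV/dt = 450π cm³/s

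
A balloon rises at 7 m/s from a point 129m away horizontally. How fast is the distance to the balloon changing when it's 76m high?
532√22417/22417 ≈ 3.553 m/s

z² = 129² + y²
z = √(129² + 76²) = √22417
dz/dt = y/z · dy/dt = 76/√22417 · 7 = 532√22417/22417 ≈ 3.553 m/s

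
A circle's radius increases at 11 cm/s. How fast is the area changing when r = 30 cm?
660π cm²/s

A = πr²
dA/dt = 2πr · dr/dt = 2π(30)(11) = 660π cm²/s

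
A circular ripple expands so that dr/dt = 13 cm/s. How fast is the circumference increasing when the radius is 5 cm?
26π cm/s

C = 2πr
dC/dt = 2π · dr/dt = 2π · 13 = 26π cm/s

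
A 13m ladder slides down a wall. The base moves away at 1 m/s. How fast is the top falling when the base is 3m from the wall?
3√10/40 ≈ 0.2372 m/s

x² + y² = 13²
2x·dx/dt + 2y·dy/dt = 0
dy/dt = -x/y · dx/dt = -3/(4√10) · 1 = -3√10/40 m/s
The top is descending at 3√10/40 ≈ 0.2372 m/s.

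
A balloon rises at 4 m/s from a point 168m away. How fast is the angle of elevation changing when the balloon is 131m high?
0.014807 rad/s

tan(θ) = y/168
sec²(θ) · dθ/dt = (1/168) · dy/dt
dθ/dt = cos²(θ)/168 · 4 = 168/(168² + 131²) · 4
dθ/dt = 0.014807 rad/s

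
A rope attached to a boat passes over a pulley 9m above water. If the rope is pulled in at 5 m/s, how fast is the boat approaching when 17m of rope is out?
85√13/52 ≈ 5.894 m/s

rope² = x² + 9²
x = √(17² - 9²) = 4√13
dx/dt = (rope/x) · d(rope)/dt = (17/(4√13)) · (-5) = -85√13/52 m/s
The boat approaches at 85√13/52 ≈ 5.894 m/s.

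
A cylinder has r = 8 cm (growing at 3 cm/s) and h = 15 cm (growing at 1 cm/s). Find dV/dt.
784π cm³/s

V = πr²h
dV/dt = 2πrh·dr/dt + πr²·dh/dt
= 2π(8)(15)(3) + π(8)²(1)
= 784π cm³/s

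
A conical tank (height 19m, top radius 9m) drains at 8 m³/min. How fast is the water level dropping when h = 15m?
2888/(18225π) ≈ 0.05044 m/min

r/h = 9/19, so r = (9/19)h
V = (1/3)πr²h = (1/3)π((9/19)h)²h = (27/361)πh³
dV/dh = (81/361)πh²
dh/dt = (dV/dt)/(dV/dh) = -8/((81/361)π·15²) = -2888/(18225π) m/min
The level is dropping at 2888/(18225π) ≈ 0.05044 m/min.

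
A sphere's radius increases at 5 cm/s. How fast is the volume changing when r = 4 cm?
320π cm³/s

V = (4/3)πr³
dV/dt = dV/dr · dr/dt = 4πr² · 5
At r = 4: dV/dt = 320π cm³/s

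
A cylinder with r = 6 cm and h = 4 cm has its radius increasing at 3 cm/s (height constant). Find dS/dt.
96π cm²/s

S = 2πrh + 2πr² (lateral + bases)
dS/dt = (2πh + 4πr)·dr/dt = (2π·4 + 4π·6)·3
= 96π cm²/s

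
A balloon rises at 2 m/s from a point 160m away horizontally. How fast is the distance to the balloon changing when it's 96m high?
3√34/17 ≈ 1.029 m/s

z² = 160² + y²
z = √(160² + 96²) = 32√34
dz/dt = y/z · dy/dt = 96/(32√34) · 2 = 3√34/17 ≈ 1.029 m/s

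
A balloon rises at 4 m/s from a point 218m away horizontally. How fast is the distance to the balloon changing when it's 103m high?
412√58133/58133 ≈ 1.709 m/s

z² = 218² + y²
z = √(218² + 103²) = √58133
dz/dt = y/z · dy/dt = 103/√58133 · 4 = 412√58133/58133 ≈ 1.709 m/s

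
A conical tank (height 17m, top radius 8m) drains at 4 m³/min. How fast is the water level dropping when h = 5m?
289/(400π) ≈ 0.23 m/min

r/h = 8/17, so r = (8/17)h
V = (1/3)πr²h = (1/3)π((8/17)h)²h = (64/867)πh³
dV/dh = (64/289)πh²
dh/dt = (dV/dt)/(dV/dh) = -4/((64/289)π·5²) = -289/(400π) m/min
The level is dropping at 289/(400π) ≈ 0.23 m/min.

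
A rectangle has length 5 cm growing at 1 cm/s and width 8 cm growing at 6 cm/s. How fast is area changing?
38 cm²/s

A = lw
dA/dt = w·dl/dt + l·dw/dt = 8·1 + 5·6 = 38 cm²/s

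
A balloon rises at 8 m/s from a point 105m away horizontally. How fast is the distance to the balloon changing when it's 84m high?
32√41/41 ≈ 4.998 m/s

z² = 105² + y²
z = √(105² + 84²) = 21√41
dz/dt = y/z · dy/dt = 84/(21√41) · 8 = 32√41/41 ≈ 4.998 m/s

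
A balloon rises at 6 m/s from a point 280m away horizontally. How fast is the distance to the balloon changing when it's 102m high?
306/149 ≈ 2.054 m/s

z² = 280² + y²
z = √(280² + 102²) = 298
dz/dt = y/z · dy/dt = 102/298 · 6 = 306/149 ≈ 2.054 m/s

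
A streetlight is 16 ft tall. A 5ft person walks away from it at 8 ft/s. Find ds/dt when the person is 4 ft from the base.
40/11 ft/s

By similar triangles: 16/(x+s) = 5/s
Solving: s = 5x/11
ds/dt = 5/11 · dx/dt = 5/11 · 8 = 40/11 ft/s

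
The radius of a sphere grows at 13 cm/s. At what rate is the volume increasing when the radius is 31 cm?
49972π cm³/s

V = (4/3)πr³
dV/dt = dV/dr · dr/dt = 4πr² · 13
At r = 31: dV/dt = 49972π cm³/s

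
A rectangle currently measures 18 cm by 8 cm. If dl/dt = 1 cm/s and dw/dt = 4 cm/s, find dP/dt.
10 cm/s

P = 2(l + w)
dP/dt = 2(dl/dt + dw/dt) = 2(1 + 4) = 10 cm/s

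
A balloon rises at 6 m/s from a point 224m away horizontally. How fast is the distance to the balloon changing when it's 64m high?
12√53/53 ≈ 1.648 m/s

z² = 224² + y²
z = √(224² + 64²) = 32√53
dz/dt = y/z · dy/dt = 64/(32√53) · 6 = 12√53/53 ≈ 1.648 m/s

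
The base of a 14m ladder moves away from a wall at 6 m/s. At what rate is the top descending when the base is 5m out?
10√19/19 ≈ 2.294 m/s

x² + y² = 14²
2x·dx/dt + 2y·dy/dt = 0
dy/dt = -x/y · dx/dt = -5/(3√19) · 6 = -10√19/19 m/s
The top is descending at 10√19/19 ≈ 2.294 m/s.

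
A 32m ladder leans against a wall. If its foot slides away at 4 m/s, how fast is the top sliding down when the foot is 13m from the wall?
52√95/285 ≈ 1.778 m/s

x² + y² = 32²
2x·dx/dt + 2y·dy/dt = 0
dy/dt = -x/y · dx/dt = -13/(3√95) · 4 = -52√95/285 m/s
The top is descending at 52√95/285 ≈ 1.778 m/s.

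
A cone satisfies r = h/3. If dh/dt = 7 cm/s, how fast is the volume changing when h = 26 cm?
4732π/9 cm³/s

V = (1/3)π(h/3)²h = πh³/27
dV/dt = πh²/9 · 7
At h = 26: dV/dt = 4732π/9 cm³/s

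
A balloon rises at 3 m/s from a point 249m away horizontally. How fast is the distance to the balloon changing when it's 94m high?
282√70837/70837 ≈ 1.06 m/s

z² = 249² + y²
z = √(249² + 94²) = √70837
dz/dt = y/z · dy/dt = 94/√70837 · 3 = 282√70837/70837 ≈ 1.06 m/s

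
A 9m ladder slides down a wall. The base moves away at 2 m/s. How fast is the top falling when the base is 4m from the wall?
8√65/65 ≈ 0.9923 m/s

x² + y² = 9²
2x·dx/dt + 2y·dy/dt = 0
dy/dt = -x/y · dx/dt = -4/√65 · 2 = -8√65/65 m/s
The top is descending at 8√65/65 ≈ 0.9923 m/s.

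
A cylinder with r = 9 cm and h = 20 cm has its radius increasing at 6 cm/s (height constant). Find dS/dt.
456π cm²/s

S = 2πrh + 2πr² (lateral + bases)
dS/dt = (2πh + 4πr)·dr/dt = (2π·20 + 4π·9)·6
= 456π cm²/s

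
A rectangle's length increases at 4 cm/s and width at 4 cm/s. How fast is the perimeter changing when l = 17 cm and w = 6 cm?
16 cm/s

P = 2(l + w)
dP/dt = 2(dl/dt + dw/dt) = 2(4 + 4) = 16 cm/s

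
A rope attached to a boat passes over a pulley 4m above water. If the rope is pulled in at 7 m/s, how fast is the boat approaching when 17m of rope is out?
17√273/39 ≈ 7.202 m/s

rope² = x² + 4²
x = √(17² - 4²) = √273
dx/dt = (rope/x) · d(rope)/dt = (17/√273) · (-7) = -17√273/39 m/s
The boat approaches at 17√273/39 ≈ 7.202 m/s.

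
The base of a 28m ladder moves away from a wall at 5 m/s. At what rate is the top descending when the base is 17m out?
17√55/33 ≈ 3.82 m/s

x² + y² = 28²
2x·dx/dt + 2y·dy/dt = 0
dy/dt = -x/y · dx/dt = -17/(3√55) · 5 = -17√55/33 m/s
The top is descending at 17√55/33 ≈ 3.82 m/s.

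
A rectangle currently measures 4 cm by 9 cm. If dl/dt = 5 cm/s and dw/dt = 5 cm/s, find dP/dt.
20 cm/s

P = 2(l + w)
dP/dt = 2(dl/dt + dw/dt) = 2(5 + 5) = 20 cm/s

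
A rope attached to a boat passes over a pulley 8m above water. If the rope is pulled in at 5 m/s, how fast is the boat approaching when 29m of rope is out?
145√777/777 ≈ 5.202 m/s

rope² = x² + 8²
x = √(29² - 8²) = √777
dx/dt = (rope/x) · d(rope)/dt = (29/√777) · (-5) = -145√777/777 m/s
The boat approaches at 145√777/777 ≈ 5.202 m/s.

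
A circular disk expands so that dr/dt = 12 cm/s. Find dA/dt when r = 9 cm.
216π cm²/s

A = πr²
dA/dt = 2πr · dr/dt = 2π(9)(12) = 216π cm²/s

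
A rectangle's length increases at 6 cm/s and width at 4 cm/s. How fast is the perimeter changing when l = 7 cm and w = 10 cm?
20 cm/s

P = 2(l + w)
dP/dt = 2(dl/dt + dw/dt) = 2(6 + 4) = 20 cm/s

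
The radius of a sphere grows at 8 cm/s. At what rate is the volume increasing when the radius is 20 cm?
12800π cm³/s

V = (4/3)πr³
dV/dt = dV/dr · dr/dt = 4πr² · 8
At r = 20: dV/dt = 12800π cm³/s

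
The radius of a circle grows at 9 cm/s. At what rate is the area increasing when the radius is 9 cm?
162π cm²/s

A = πr²
dA/dt = 2πr · dr/dt = 2π(9)(9) = 162π cm²/s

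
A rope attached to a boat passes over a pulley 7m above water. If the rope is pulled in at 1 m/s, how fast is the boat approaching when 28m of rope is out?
4√15/15 ≈ 1.033 m/s

rope² = x² + 7²
x = √(28² - 7²) = 7√15
dx/dt = (rope/x) · d(rope)/dt = (28/(7√15)) · (-1) = -4√15/15 m/s
The boat approaches at 4√15/15 ≈ 1.033 m/s.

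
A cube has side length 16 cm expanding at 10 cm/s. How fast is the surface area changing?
1920 cm²/s

A = 6s²
dA/dt = 12s · ds/dt = 12·16·10 = 1920 cm²/s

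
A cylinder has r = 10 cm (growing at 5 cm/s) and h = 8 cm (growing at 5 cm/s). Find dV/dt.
1300π cm³/s

V = πr²h
dV/dt = 2πrh·dr/dt + πr²·dh/dt
= 2π(10)(8)(5) + π(10)²(5)
= 1300π cm³/s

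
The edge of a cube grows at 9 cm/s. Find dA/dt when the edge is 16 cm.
1728 cm²/s

A = 6s²
dA/dt = 12s · ds/dt = 12·16·9 = 1728 cm²/s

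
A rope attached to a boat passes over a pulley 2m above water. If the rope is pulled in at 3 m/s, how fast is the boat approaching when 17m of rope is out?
17√285/95 ≈ 3.021 m/s

rope² = x² + 2²
x = √(17² - 2²) = √285
dx/dt = (rope/x) · d(rope)/dt = (17/√285) · (-3) = -17√285/95 m/s
The boat approaches at 17√285/95 ≈ 3.021 m/s.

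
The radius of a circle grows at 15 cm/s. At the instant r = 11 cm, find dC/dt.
30π cm/s

C = 2πr
dC/dt = 2π · dr/dt = 2π · 15 = 30π cm/s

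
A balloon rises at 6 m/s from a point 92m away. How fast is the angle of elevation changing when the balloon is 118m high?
0.024656 rad/s

tan(θ) = y/92
sec²(θ) · dθ/dt = (1/92) · dy/dt
dθ/dt = cos²(θ)/92 · 6 = 92/(92² + 118²) · 6
dθ/dt = 0.024656 rad/s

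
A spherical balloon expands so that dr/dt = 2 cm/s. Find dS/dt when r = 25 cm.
400π cm²/s

S = 4πr²
dS/dt = dS/dr · dr/dt = 8πr · 2
At r = 25: dS/dt = 400π cm²/s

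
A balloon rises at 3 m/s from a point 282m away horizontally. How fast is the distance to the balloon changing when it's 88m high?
132√21817/21817 ≈ 0.8937 m/s

z² = 282² + y²
z = √(282² + 88²) = 2√21817
dz/dt = y/z · dy/dt = 88/(2√21817) · 3 = 132√21817/21817 ≈ 0.8937 m/s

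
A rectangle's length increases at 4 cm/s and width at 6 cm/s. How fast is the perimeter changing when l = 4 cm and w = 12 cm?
20 cm/s

P = 2(l + w)
dP/dt = 2(dl/dt + dw/dt) = 2(4 + 6) = 20 cm/s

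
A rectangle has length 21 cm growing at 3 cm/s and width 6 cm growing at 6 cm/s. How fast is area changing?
144 cm²/s

A = lw
dA/dt = w·dl/dt + l·dw/dt = 6·3 + 21·6 = 144 cm²/s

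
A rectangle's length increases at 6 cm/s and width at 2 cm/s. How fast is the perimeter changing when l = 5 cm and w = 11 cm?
16 cm/s

P = 2(l + w)
dP/dt = 2(dl/dt + dw/dt) = 2(6 + 2) = 16 cm/s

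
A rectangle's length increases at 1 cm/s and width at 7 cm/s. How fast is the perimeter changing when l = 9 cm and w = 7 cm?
16 cm/s

P = 2(l + w)
dP/dt = 2(dl/dt + dw/dt) = 2(1 + 7) = 16 cm/s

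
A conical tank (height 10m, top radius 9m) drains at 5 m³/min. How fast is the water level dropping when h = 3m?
500/(729π) ≈ 0.2183 m/min

r/h = 9/10, so r = (9/10)h
V = (1/3)πr²h = (1/3)π((9/10)h)²h = (27/100)πh³
dV/dh = (81/100)πh²
dh/dt = (dV/dt)/(dV/dh) = -5/((81/100)π·3²) = -500/(729π) m/min
The level is dropping at 500/(729π) ≈ 0.2183 m/min.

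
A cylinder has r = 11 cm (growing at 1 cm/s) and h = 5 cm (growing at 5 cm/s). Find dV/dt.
715π cm³/s

V = πr²h
dV/dt = 2πrh·dr/dt + πr²·dh/dt
= 2π(11)(5)(1) + π(11)²(5)
= 715π cm³/s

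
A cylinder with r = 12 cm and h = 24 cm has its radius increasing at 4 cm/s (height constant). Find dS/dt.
384π cm²/s

S = 2πrh + 2πr² (lateral + bases)
dS/dt = (2πh + 4πr)·dr/dt = (2π·24 + 4π·12)·4
= 384π cm²/s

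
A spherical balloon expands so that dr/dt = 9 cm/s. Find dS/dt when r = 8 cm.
576π cm²/s

S = 4πr²
dS/dt = dS/dr · dr/dt = 8πr · 9
At r = 8: dS/dt = 576π cm²/s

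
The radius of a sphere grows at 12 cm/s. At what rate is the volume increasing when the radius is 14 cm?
9408π cm³/s

V = (4/3)πr³
dV/dt = dV/dr · dr/dt = 4πr² · 12
At r = 14: dV/dt = 9408π cm³/s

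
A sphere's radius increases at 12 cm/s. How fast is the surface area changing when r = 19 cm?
1824π cm²/s

S = 4πr²
dS/dt = dS/dr · dr/dt = 8πr · 12
At r = 19: dS/dt = 1824π cm²/s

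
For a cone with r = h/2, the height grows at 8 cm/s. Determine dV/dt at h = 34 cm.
2312π cm³/s

V = (1/3)π(h/2)²h = πh³/12
dV/dt = πh²/4 · 8
At h = 34: dV/dt = 2312π cm³/s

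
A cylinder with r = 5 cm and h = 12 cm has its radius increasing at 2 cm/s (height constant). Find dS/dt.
88π cm²/s

S = 2πrh + 2πr² (lateral + bases)
dS/dt = (2πh + 4πr)·dr/dt = (2π·12 + 4π·5)·2
= 88π cm²/s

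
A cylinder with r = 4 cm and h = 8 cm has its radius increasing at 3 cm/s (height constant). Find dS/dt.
96π cm²/s

S = 2πrh + 2πr² (lateral + bases)
dS/dt = (2πh + 4πr)·dr/dt = (2π·8 + 4π·4)·3
= 96π cm²/s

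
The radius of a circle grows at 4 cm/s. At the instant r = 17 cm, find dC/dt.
8π cm/s

C = 2πr
dC/dt = 2π · dr/dt = 2π · 4 = 8π cm/s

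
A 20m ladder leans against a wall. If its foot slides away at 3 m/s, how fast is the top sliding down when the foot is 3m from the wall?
9√391/391 ≈ 0.4551 m/s

x² + y² = 20²
2x·dx/dt + 2y·dy/dt = 0
dy/dt = -x/y · dx/dt = -3/√391 · 3 = -9√391/391 m/s
The top is descending at 9√391/391 ≈ 0.4551 m/s.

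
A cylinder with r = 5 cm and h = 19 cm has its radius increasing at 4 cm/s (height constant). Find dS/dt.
232π cm²/s

S = 2πrh + 2πr² (lateral + bases)
dS/dt = (2πh + 4πr)·dr/dt = (2π·19 + 4π·5)·4
= 232π cm²/s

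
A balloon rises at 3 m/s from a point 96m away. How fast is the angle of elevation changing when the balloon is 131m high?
0.010919 rad/s

tan(θ) = y/96
sec²(θ) · dθ/dt = (1/96) · dy/dt
dθ/dt = cos²(θ)/96 · 3 = 96/(96² + 131²) · 3
dθ/dt = 0.010919 rad/s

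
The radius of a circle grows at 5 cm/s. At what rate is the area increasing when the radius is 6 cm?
60π cm²/s

A = πr²
dA/dt = 2πr · dr/dt = 2π(6)(5) = 60π cm²/s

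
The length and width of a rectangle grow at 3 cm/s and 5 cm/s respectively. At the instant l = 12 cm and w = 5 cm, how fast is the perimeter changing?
16 cm/s

P = 2(l + w)
dP/dt = 2(dl/dt + dw/dt) = 2(3 + 5) = 16 cm/s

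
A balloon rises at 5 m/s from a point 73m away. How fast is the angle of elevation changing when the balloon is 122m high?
0.018058 rad/s

tan(θ) = y/73
sec²(θ) · dθ/dt = (1/73) · dy/dt
dθ/dt = cos²(θ)/73 · 5 = 73/(73² + 122²) · 5
dθ/dt = 0.018058 rad/s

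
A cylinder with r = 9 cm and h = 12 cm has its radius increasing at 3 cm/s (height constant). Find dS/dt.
180π cm²/s

S = 2πrh + 2πr² (lateral + bases)
dS/dt = (2πh + 4πr)·dr/dt = (2π·12 + 4π·9)·3
= 180π cm²/s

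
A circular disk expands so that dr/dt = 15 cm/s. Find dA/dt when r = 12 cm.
360π cm²/s

A = πr²
dA/dt = 2πr · dr/dt = 2π(12)(15) = 360π cm²/s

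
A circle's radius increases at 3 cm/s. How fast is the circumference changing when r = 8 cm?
6π cm/s

C = 2πr
dC/dt = 2π · dr/dt = 2π · 3 = 6π cm/s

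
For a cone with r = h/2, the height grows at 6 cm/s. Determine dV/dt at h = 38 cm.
2166π cm³/s

V = (1/3)π(h/2)²h = πh³/12
dV/dt = πh²/4 · 6
At h = 38: dV/dt = 2166π cm³/s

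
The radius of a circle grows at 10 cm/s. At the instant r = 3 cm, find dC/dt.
20π cm/s

C = 2πr
dC/dt = 2π · dr/dt = 2π · 10 = 20π cm/s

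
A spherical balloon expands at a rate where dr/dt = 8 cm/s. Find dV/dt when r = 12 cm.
4608π cm³/s

V = (4/3)πr³
dV/dt = dV/dr · dr/dt = 4πr² · 8
At r = 12: dV/dt = 4608π cm³/s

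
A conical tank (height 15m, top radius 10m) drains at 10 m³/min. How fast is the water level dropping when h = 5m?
9/(10π) ≈ 0.2865 m/min

r/h = 10/15, so r = (2/3)h
V = (1/3)πr²h = (1/3)π((2/3)h)²h = (4/27)πh³
dV/dh = (4/9)πh²
dh/dt = (dV/dt)/(dV/dh) = -10/((4/9)π·5²) = -9/(10π) m/min
The level is dropping at 9/(10π) ≈ 0.2865 m/min.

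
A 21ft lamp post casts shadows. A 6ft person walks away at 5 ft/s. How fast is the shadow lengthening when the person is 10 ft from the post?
2 ft/s

By similar triangles: 21/(x+s) = 6/s
Solving: s = 6x/15
ds/dt = 6/15 · dx/dt = 2/5 · 5 = 2 ft/s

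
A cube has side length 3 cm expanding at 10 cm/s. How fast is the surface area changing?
360 cm²/s

A = 6s²
dA/dt = 12s · ds/dt = 12·3·10 = 360 cm²/s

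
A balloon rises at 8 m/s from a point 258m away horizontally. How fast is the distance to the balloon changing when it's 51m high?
136√7685/7685 ≈ 1.551 m/s

z² = 258² + y²
z = √(258² + 51²) = 3√7685
dz/dt = y/z · dy/dt = 51/(3√7685) · 8 = 136√7685/7685 ≈ 1.551 m/s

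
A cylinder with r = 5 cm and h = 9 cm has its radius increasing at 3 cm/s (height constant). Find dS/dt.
114π cm²/s

S = 2πrh + 2πr² (lateral + bases)
dS/dt = (2πh + 4πr)·dr/dt = (2π·9 + 4π·5)·3
= 114π cm²/s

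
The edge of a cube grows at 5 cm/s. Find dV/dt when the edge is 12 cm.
2160 cm³/s

V = s³
dV/dt = 3s² · ds/dt = 3·12²·5 = 2160 cm³/s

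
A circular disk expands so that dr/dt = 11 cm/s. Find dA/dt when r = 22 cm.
484π cm²/s

A = πr²
dA/dt = 2πr · dr/dt = 2π(22)(11) = 484π cm²/s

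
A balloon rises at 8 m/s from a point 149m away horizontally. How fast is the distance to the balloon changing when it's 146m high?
1168√43517/43517 ≈ 5.599 m/s

z² = 149² + y²
z = √(149² + 146²) = √43517
dz/dt = y/z · dy/dt = 146/√43517 · 8 = 1168√43517/43517 ≈ 5.599 m/s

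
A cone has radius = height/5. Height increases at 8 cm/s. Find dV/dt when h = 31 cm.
7688π/25 cm³/s

V = (1/3)π(h/5)²h = πh³/75
dV/dt = πh²/25 · 8
At h = 31: dV/dt = 7688π/25 cm³/s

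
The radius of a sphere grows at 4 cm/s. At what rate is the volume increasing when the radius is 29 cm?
13456π cm³/s

V = (4/3)πr³
dV/dt = dV/dr · dr/dt = 4πr² · 4
At r = 29: dV/dt = 13456π cm³/s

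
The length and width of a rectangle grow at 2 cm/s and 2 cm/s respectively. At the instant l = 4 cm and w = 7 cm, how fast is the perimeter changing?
8 cm/s

P = 2(l + w)
dP/dt = 2(dl/dt + dw/dt) = 2(2 + 2) = 8 cm/s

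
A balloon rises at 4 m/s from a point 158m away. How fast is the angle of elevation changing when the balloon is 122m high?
0.01586 rad/s

tan(θ) = y/158
sec²(θ) · dθ/dt = (1/158) · dy/dt
dθ/dt = cos²(θ)/158 · 4 = 158/(158² + 122²) · 4
dθ/dt = 0.01586 rad/s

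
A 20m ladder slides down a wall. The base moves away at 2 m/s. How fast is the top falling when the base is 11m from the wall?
22√31/93 ≈ 1.317 m/s

x² + y² = 20²
2x·dx/dt + 2y·dy/dt = 0
dy/dt = -x/y · dx/dt = -11/(3√31) · 2 = -22√31/93 m/s
The top is descending at 22√31/93 ≈ 1.317 m/s.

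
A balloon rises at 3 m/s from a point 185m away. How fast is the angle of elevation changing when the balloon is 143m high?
0.010151 rad/s

tan(θ) = y/185
sec²(θ) · dθ/dt = (1/185) · dy/dt
dθ/dt = cos²(θ)/185 · 3 = 185/(185² + 143²) · 3
dθ/dt = 0.010151 rad/s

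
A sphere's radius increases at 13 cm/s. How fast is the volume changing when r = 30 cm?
46800π cm³/s

V = (4/3)πr³
dV/dt = dV/dr · dr/dt = 4πr² · 13
At r = 30: dV/dt = 46800π cm³/s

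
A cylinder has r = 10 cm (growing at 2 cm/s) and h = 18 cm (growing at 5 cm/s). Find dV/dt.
1220π cm³/s

V = πr²h
dV/dt = 2πrh·dr/dt + πr²·dh/dt
= 2π(10)(18)(2) + π(10)²(5)
= 1220π cm³/s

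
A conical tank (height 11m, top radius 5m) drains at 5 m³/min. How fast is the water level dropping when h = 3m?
121/(45π) ≈ 0.8559 m/min

r/h = 5/11, so r = (5/11)h
V = (1/3)πr²h = (1/3)π((5/11)h)²h = (25/363)πh³
dV/dh = (25/121)πh²
dh/dt = (dV/dt)/(dV/dh) = -5/((25/121)π·3²) = -121/(45π) m/min
The level is dropping at 121/(45π) ≈ 0.8559 m/min.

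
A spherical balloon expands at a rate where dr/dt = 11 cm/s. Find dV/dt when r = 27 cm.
32076π cm³/s

V = (4/3)πr³
dV/dt = dV/dr · dr/dt = 4πr² · 11
At r = 27: dV/dt = 32076π cm³/s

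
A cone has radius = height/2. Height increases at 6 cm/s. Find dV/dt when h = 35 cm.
3675π/2 cm³/s

V = (1/3)π(h/2)²h = πh³/12
dV/dt = πh²/4 · 6
At h = 35: dV/dt = 3675π/2 cm³/s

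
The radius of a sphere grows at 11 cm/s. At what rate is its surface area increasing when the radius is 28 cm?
2464π cm²/s

S = 4πr²
dS/dt = dS/dr · dr/dt = 8πr · 11
At r = 28: dS/dt = 2464π cm²/s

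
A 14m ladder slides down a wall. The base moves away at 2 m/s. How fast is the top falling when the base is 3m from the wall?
6√187/187 ≈ 0.4388 m/s

x² + y² = 14²
2x·dx/dt + 2y·dy/dt = 0
dy/dt = -x/y · dx/dt = -3/√187 · 2 = -6√187/187 m/s
The top is descending at 6√187/187 ≈ 0.4388 m/s.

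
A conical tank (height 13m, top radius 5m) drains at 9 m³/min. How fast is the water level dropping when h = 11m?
1521/(3025π) ≈ 0.16 m/min

r/h = 5/13, so r = (5/13)h
V = (1/3)πr²h = (1/3)π((5/13)h)²h = (25/507)πh³
dV/dh = (25/169)πh²
dh/dt = (dV/dt)/(dV/dh) = -9/((25/169)π·11²) = -1521/(3025π) m/min
The level is dropping at 1521/(3025π) ≈ 0.16 m/min.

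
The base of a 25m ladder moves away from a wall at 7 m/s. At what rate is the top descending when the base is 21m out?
147√46/92 ≈ 10.84 m/s

x² + y² = 25²
2x·dx/dt + 2y·dy/dt = 0
dy/dt = -x/y · dx/dt = -21/(2√46) · 7 = -147√46/92 m/s
The top is descending at 147√46/92 ≈ 10.84 m/s.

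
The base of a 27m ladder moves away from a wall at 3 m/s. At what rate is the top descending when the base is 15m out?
15√14/28 ≈ 2.004 m/s

x² + y² = 27²
2x·dx/dt + 2y·dy/dt = 0
dy/dt = -x/y · dx/dt = -15/(6√14) · 3 = -15√14/28 m/s
The top is descending at 15√14/28 ≈ 2.004 m/s.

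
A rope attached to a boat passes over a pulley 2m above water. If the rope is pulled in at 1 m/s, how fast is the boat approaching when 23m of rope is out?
23√21/105 ≈ 1.004 m/s

rope² = x² + 2²
x = √(23² - 2²) = 5√21
dx/dt = (rope/x) · d(rope)/dt = (23/(5√21)) · (-1) = -23√21/105 m/s
The boat approaches at 23√21/105 ≈ 1.004 m/s.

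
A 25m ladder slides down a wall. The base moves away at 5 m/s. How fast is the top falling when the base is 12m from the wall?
60√481/481 ≈ 2.736 m/s

x² + y² = 25²
2x·dx/dt + 2y·dy/dt = 0
dy/dt = -x/y · dx/dt = -12/√481 · 5 = -60√481/481 m/s
The top is descending at 60√481/481 ≈ 2.736 m/s.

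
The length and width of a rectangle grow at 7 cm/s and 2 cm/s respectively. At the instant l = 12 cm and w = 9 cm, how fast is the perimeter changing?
18 cm/s

P = 2(l + w)
dP/dt = 2(dl/dt + dw/dt) = 2(7 + 2) = 18 cm/s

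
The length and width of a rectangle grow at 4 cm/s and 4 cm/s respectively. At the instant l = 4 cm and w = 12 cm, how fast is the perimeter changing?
16 cm/s

P = 2(l + w)
dP/dt = 2(dl/dt + dw/dt) = 2(4 + 4) = 16 cm/s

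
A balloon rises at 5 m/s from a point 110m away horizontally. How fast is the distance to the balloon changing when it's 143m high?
65√269/269 ≈ 3.963 m/s

z² = 110² + y²
z = √(110² + 143²) = 11√269
dz/dt = y/z · dy/dt = 143/(11√269) · 5 = 65√269/269 ≈ 3.963 m/s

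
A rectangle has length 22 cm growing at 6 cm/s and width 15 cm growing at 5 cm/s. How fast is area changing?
200 cm²/s

A = lw
dA/dt = w·dl/dt + l·dw/dt = 15·6 + 22·5 = 200 cm²/s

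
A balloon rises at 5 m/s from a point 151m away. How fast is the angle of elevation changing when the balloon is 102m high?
0.022738 rad/s

tan(θ) = y/151
sec²(θ) · dθ/dt = (1/151) · dy/dt
dθ/dt = cos²(θ)/151 · 5 = 151/(151² + 102²) · 5
dθ/dt = 0.022738 rad/s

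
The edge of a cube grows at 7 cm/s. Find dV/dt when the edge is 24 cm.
12096 cm³/s

V = s³
dV/dt = 3s² · ds/dt = 3·24²·7 = 12096 cm³/s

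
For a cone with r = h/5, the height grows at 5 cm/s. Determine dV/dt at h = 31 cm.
961π/5 cm³/s

V = (1/3)π(h/5)²h = πh³/75
dV/dt = πh²/25 · 5
At h = 31: dV/dt = 961π/5 cm³/s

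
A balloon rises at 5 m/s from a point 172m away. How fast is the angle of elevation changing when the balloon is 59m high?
0.026009 rad/s

tan(θ) = y/172
sec²(θ) · dθ/dt = (1/172) · dy/dt
dθ/dt = cos²(θ)/172 · 5 = 172/(172² + 59²) · 5
dθ/dt = 0.026009 rad/s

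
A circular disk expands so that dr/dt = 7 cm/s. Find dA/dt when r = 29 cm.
406π cm²/s

A = πr²
dA/dt = 2πr · dr/dt = 2π(29)(7) = 406π cm²/s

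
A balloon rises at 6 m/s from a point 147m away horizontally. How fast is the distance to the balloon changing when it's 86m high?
516√29005/29005 ≈ 3.03 m/s

z² = 147² + y²
z = √(147² + 86²) = √29005
dz/dt = y/z · dy/dt = 86/√29005 · 6 = 516√29005/29005 ≈ 3.03 m/s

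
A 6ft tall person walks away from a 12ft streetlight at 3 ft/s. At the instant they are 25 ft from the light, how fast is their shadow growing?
3 ft/s

By similar triangles: 12/(x+s) = 6/s
Solving: s = 6x/6
ds/dt = 6/6 · dx/dt = 1 · 3 = 3 ft/s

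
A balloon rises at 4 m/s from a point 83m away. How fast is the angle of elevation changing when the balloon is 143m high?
0.012144 rad/s

tan(θ) = y/83
sec²(θ) · dθ/dt = (1/83) · dy/dt
dθ/dt = cos²(θ)/83 · 4 = 83/(83² + 143²) · 4
dθ/dt = 0.012144 rad/s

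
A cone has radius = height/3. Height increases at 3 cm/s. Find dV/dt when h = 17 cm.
289π/3 cm³/s

V = (1/3)π(h/3)²h = πh³/27
dV/dt = πh²/9 · 3
At h = 17: dV/dt = 289π/3 cm³/s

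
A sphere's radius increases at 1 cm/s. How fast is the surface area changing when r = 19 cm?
152π cm²/s

S = 4πr²
dS/dt = dS/dr · dr/dt = 8πr · 1
At r = 19: dS/dt = 152π cm²/s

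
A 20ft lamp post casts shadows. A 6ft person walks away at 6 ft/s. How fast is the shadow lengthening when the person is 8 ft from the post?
18/7 ft/s

By similar triangles: 20/(x+s) = 6/s
Solving: s = 6x/14
ds/dt = 6/14 · dx/dt = 3/7 · 6 = 18/7 ft/s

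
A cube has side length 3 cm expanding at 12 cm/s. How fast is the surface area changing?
432 cm²/s

A = 6s²
dA/dt = 12s · ds/dt = 12·3·12 = 432 cm²/s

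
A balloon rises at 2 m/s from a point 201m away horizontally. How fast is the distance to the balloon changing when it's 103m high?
103√51010/25505 ≈ 0.9121 m/s

z² = 201² + y²
z = √(201² + 103²) = √51010
dz/dt = y/z · dy/dt = 103/√51010 · 2 = 103√51010/25505 ≈ 0.9121 m/s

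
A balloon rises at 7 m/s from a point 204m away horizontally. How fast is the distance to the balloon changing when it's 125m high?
875√57241/57241 ≈ 3.657 m/s

z² = 204² + y²
z = √(204² + 125²) = √57241
dz/dt = y/z · dy/dt = 125/√57241 · 7 = 875√57241/57241 ≈ 3.657 m/s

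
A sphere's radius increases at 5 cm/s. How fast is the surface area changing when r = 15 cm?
600π cm²/s

S = 4πr²
dS/dt = dS/dr · dr/dt = 8πr · 5
At r = 15: dS/dt = 600π cm²/s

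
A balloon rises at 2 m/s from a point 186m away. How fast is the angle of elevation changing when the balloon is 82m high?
0.009003 rad/s

tan(θ) = y/186
sec²(θ) · dθ/dt = (1/186) · dy/dt
dθ/dt = cos²(θ)/186 · 2 = 186/(186² + 82²) · 2
dθ/dt = 0.009003 rad/s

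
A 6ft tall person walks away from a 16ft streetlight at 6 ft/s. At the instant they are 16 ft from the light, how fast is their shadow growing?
18/5 ft/s

By similar triangles: 16/(x+s) = 6/s
Solving: s = 6x/10
ds/dt = 6/10 · dx/dt = 3/5 · 6 = 18/5 ft/s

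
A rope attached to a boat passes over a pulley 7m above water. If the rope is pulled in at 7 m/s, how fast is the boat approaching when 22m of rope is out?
154√435/435 ≈ 7.384 m/s

rope² = x² + 7²
x = √(22² - 7²) = √435
dx/dt = (rope/x) · d(rope)/dt = (22/√435) · (-7) = -154√435/435 m/s
The boat approaches at 154√435/435 ≈ 7.384 m/s.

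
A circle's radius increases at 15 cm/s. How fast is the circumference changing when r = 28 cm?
30π cm/s

C = 2πr
dC/dt = 2π · dr/dt = 2π · 15 = 30π cm/s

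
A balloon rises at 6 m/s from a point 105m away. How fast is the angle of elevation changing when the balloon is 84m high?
0.034843 rad/s

tan(θ) = y/105
sec²(θ) · dθ/dt = (1/105) · dy/dt
dθ/dt = cos²(θ)/105 · 6 = 105/(105² + 84²) · 6
dθ/dt = 0.034843 rad/s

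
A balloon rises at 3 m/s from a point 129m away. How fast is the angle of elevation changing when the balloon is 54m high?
0.019788 rad/s

tan(θ) = y/129
sec²(θ) · dθ/dt = (1/129) · dy/dt
dθ/dt = cos²(θ)/129 · 3 = 129/(129² + 54²) · 3
dθ/dt = 0.019788 rad/s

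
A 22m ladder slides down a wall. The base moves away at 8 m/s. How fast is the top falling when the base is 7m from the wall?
56√435/435 ≈ 2.685 m/s

x² + y² = 22²
2x·dx/dt + 2y·dy/dt = 0
dy/dt = -x/y · dx/dt = -7/√435 · 8 = -56√435/435 m/s
The top is descending at 56√435/435 ≈ 2.685 m/s.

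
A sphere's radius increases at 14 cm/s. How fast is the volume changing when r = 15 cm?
12600π cm³/s

V = (4/3)πr³
dV/dt = dV/dr · dr/dt = 4πr² · 14
At r = 15: dV/dt = 12600π cm³/s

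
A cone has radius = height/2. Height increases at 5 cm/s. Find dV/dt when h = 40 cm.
2000π cm³/s

V = (1/3)π(h/2)²h = πh³/12
dV/dt = πh²/4 · 5
At h = 40: dV/dt = 2000π cm³/s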